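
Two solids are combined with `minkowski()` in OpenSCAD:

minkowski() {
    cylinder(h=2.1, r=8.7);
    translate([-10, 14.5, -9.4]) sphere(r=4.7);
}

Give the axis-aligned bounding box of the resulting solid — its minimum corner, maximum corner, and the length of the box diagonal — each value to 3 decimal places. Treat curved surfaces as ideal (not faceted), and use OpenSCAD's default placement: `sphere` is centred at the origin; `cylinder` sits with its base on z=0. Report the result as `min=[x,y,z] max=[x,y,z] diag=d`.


min=[-23.400,1.100,-14.100] max=[3.400,27.900,-2.600] diag=39.607

A = translate([-10, 14.5, -9.4]) sphere(r=4.7) → bbox [-14.7,9.8,-14.1] .. [-5.3,19.2,-4.7]
B = cylinder(h=2.1, r=8.7) → bbox [-8.7,-8.7,0] .. [8.7,8.7,2.1]
lo = A.lo+B.lo = [-14.7-8.7, 9.8-8.7, -14.1+0] = [-23.400,1.100,-14.100]
hi = A.hi+B.hi = [-5.3+8.7, 19.2+8.7, -4.7+2.1] = [3.400,27.900,-2.600]
diag = √(26.8²+26.8²+11.5²) = √1568.73 = 39.607


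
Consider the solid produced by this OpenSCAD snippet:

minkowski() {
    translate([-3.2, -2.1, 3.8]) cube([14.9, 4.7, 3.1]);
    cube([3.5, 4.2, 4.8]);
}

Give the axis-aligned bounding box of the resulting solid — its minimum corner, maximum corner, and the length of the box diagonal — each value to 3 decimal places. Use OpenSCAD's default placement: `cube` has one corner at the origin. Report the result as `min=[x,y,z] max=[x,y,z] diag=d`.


min=[-3.200,-2.100,3.800] max=[15.200,6.800,11.700] diag=21.913

A = translate([-3.2, -2.1, 3.8]) cube([14.9, 4.7, 3.1]) → bbox [-3.2,-2.1,3.8] .. [11.7,2.6,6.9]
B = cube([3.5, 4.2, 4.8]) → bbox [0,0,0] .. [3.5,4.2,4.8]
lo = A.lo+B.lo = [-3.2+0, -2.1+0, 3.8+0] = [-3.200,-2.100,3.800]
hi = A.hi+B.hi = [11.7+3.5, 2.6+4.2, 6.9+4.8] = [15.200,6.800,11.700]
diag = √(18.4²+8.9²+7.9²) = √480.18 = 21.913


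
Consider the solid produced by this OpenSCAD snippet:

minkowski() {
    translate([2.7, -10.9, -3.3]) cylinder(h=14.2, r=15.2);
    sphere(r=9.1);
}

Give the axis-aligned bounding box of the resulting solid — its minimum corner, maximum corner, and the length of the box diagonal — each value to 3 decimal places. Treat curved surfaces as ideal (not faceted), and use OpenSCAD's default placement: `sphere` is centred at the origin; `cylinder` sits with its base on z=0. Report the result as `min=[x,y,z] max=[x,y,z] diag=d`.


min=[-21.600,-35.200,-12.400] max=[27.000,13.400,20.000] diag=75.985

A = translate([2.7, -10.9, -3.3]) cylinder(h=14.2, r=15.2) → bbox [-12.5,-26.1,-3.3] .. [17.9,4.3,10.9]
B = sphere(r=9.1) → bbox [-9.1,-9.1,-9.1] .. [9.1,9.1,9.1]
lo = A.lo+B.lo = [-12.5-9.1, -26.1-9.1, -3.3-9.1] = [-21.600,-35.200,-12.400]
hi = A.hi+B.hi = [17.9+9.1, 4.3+9.1, 10.9+9.1] = [27.000,13.400,20.000]
diag = √(48.6²+48.6²+32.4²) = √5773.68 = 75.985


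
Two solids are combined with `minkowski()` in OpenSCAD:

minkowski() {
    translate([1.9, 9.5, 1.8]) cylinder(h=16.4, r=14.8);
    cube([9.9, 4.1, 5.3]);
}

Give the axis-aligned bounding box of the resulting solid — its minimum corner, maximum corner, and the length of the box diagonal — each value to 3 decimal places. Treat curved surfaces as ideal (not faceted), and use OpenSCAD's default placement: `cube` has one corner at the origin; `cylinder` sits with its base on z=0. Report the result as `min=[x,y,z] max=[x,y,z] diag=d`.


A = translate([1.9, 9.5, 1.8]) cylinder(h=16.4, r=14.8) → bbox [-12.9,-5.3,1.8] .. [16.7,24.3,18.2]
B = cube([9.9, 4.1, 5.3]) → bbox [0,0,0] .. [9.9,4.1,5.3]
lo = A.lo+B.lo = [-12.9+0, -5.3+0, 1.8+0] = [-12.900,-5.300,1.800]
hi = A.hi+B.hi = [16.7+9.9, 24.3+4.1, 18.2+5.3] = [26.600,28.400,23.500]
diag = √(39.5²+33.7²+21.7²) = √3166.83 = 56.275

min=[-12.900,-5.300,1.800] max=[26.600,28.400,23.500] diag=56.275


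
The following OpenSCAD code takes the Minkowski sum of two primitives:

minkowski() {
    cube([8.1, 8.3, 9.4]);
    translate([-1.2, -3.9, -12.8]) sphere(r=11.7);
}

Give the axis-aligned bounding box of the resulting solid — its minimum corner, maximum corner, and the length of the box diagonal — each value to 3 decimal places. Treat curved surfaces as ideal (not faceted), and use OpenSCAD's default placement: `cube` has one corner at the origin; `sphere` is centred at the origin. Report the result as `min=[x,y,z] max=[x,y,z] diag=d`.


A = translate([-1.2, -3.9, -12.8]) sphere(r=11.7) → bbox [-12.9,-15.6,-24.5] .. [10.5,7.8,-1.1]
B = cube([8.1, 8.3, 9.4]) → bbox [0,0,0] .. [8.1,8.3,9.4]
lo = A.lo+B.lo = [-12.9+0, -15.6+0, -24.5+0] = [-12.900,-15.600,-24.500]
hi = A.hi+B.hi = [10.5+8.1, 7.8+8.3, -1.1+9.4] = [18.600,16.100,8.300]
diag = √(31.5²+31.7²+32.8²) = √3072.98 = 55.434

min=[-12.900,-15.600,-24.500] max=[18.600,16.100,8.300] diag=55.434


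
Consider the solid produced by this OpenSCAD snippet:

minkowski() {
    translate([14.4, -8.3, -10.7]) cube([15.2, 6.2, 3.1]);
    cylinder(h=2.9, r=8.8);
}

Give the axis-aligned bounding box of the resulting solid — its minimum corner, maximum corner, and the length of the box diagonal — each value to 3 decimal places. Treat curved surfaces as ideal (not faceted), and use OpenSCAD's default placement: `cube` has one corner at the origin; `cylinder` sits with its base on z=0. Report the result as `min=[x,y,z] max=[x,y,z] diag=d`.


A = translate([14.4, -8.3, -10.7]) cube([15.2, 6.2, 3.1]) → bbox [14.4,-8.3,-10.7] .. [29.6,-2.1,-7.6]
B = cylinder(h=2.9, r=8.8) → bbox [-8.8,-8.8,0] .. [8.8,8.8,2.9]
lo = A.lo+B.lo = [14.4-8.8, -8.3-8.8, -10.7+0] = [5.600,-17.100,-10.700]
hi = A.hi+B.hi = [29.6+8.8, -2.1+8.8, -7.6+2.9] = [38.400,6.700,-4.700]
diag = √(32.8²+23.8²+6²) = √1678.28 = 40.967

min=[5.600,-17.100,-10.700] max=[38.400,6.700,-4.700] diag=40.967


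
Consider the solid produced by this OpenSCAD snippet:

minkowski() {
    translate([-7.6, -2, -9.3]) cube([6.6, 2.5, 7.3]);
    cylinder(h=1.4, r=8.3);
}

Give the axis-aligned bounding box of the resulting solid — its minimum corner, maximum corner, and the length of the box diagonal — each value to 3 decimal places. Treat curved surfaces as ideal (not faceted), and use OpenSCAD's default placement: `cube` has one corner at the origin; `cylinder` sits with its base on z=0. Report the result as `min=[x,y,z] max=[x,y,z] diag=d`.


A = translate([-7.6, -2, -9.3]) cube([6.6, 2.5, 7.3]) → bbox [-7.6,-2,-9.3] .. [-1,0.5,-2]
B = cylinder(h=1.4, r=8.3) → bbox [-8.3,-8.3,0] .. [8.3,8.3,1.4]
lo = A.lo+B.lo = [-7.6-8.3, -2-8.3, -9.3+0] = [-15.900,-10.300,-9.300]
hi = A.hi+B.hi = [-1+8.3, 0.5+8.3, -2+1.4] = [7.300,8.800,-0.600]
diag = √(23.2²+19.1²+8.7²) = √978.74 = 31.285

min=[-15.900,-10.300,-9.300] max=[7.300,8.800,-0.600] diag=31.285


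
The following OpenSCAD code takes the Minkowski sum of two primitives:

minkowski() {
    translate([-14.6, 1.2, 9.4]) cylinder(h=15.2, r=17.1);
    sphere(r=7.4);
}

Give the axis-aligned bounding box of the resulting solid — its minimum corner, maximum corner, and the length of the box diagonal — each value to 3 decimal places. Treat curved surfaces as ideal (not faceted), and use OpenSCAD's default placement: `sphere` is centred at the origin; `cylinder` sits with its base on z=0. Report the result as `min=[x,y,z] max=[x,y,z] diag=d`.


min=[-39.100,-23.300,2.000] max=[9.900,25.700,32.000] diag=75.512

A = translate([-14.6, 1.2, 9.4]) cylinder(h=15.2, r=17.1) → bbox [-31.7,-15.9,9.4] .. [2.5,18.3,24.6]
B = sphere(r=7.4) → bbox [-7.4,-7.4,-7.4] .. [7.4,7.4,7.4]
lo = A.lo+B.lo = [-31.7-7.4, -15.9-7.4, 9.4-7.4] = [-39.100,-23.300,2.000]
hi = A.hi+B.hi = [2.5+7.4, 18.3+7.4, 24.6+7.4] = [9.900,25.700,32.000]
diag = √(49²+49²+30²) = √5702 = 75.512


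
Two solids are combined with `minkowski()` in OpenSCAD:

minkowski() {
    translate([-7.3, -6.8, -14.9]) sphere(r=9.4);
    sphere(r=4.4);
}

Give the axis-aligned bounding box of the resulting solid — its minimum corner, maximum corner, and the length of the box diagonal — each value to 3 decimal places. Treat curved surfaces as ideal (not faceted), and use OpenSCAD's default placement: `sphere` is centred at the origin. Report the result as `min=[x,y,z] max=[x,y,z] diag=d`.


A = translate([-7.3, -6.8, -14.9]) sphere(r=9.4) → bbox [-16.7,-16.2,-24.3] .. [2.1,2.6,-5.5]
B = sphere(r=4.4) → bbox [-4.4,-4.4,-4.4] .. [4.4,4.4,4.4]
lo = A.lo+B.lo = [-16.7-4.4, -16.2-4.4, -24.3-4.4] = [-21.100,-20.600,-28.700]
hi = A.hi+B.hi = [2.1+4.4, 2.6+4.4, -5.5+4.4] = [6.500,7.000,-1.100]
diag = √(27.6²+27.6²+27.6²) = √2285.28 = 47.805

min=[-21.100,-20.600,-28.700] max=[6.500,7.000,-1.100] diag=47.805


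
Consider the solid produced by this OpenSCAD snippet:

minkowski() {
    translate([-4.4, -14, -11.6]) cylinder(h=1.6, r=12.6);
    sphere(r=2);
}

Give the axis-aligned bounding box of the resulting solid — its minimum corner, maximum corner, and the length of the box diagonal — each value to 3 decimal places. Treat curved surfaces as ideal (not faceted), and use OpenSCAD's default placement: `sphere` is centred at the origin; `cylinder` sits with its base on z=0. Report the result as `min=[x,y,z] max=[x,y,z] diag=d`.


min=[-19.000,-28.600,-13.600] max=[10.200,0.600,-8.000] diag=41.673

A = translate([-4.4, -14, -11.6]) cylinder(h=1.6, r=12.6) → bbox [-17,-26.6,-11.6] .. [8.2,-1.4,-10]
B = sphere(r=2) → bbox [-2,-2,-2] .. [2,2,2]
lo = A.lo+B.lo = [-17-2, -26.6-2, -11.6-2] = [-19.000,-28.600,-13.600]
hi = A.hi+B.hi = [8.2+2, -1.4+2, -10+2] = [10.200,0.600,-8.000]
diag = √(29.2²+29.2²+5.6²) = √1736.64 = 41.673


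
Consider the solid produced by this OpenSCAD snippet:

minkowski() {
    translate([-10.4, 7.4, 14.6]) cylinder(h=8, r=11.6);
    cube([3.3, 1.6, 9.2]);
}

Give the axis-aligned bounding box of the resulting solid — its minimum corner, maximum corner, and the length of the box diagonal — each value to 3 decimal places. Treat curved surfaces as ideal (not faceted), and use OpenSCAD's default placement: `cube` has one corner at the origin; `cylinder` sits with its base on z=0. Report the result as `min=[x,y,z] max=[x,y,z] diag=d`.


A = translate([-10.4, 7.4, 14.6]) cylinder(h=8, r=11.6) → bbox [-22,-4.2,14.6] .. [1.2,19,22.6]
B = cube([3.3, 1.6, 9.2]) → bbox [0,0,0] .. [3.3,1.6,9.2]
lo = A.lo+B.lo = [-22+0, -4.2+0, 14.6+0] = [-22.000,-4.200,14.600]
hi = A.hi+B.hi = [1.2+3.3, 19+1.6, 22.6+9.2] = [4.500,20.600,31.800]
diag = √(26.5²+24.8²+17.2²) = √1613.13 = 40.164

min=[-22.000,-4.200,14.600] max=[4.500,20.600,31.800] diag=40.164


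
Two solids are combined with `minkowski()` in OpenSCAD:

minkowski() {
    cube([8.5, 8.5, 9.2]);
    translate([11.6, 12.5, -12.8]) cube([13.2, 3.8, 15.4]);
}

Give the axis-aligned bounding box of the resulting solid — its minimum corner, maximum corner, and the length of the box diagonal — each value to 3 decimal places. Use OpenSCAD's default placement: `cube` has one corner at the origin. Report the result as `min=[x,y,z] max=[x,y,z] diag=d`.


A = translate([11.6, 12.5, -12.8]) cube([13.2, 3.8, 15.4]) → bbox [11.6,12.5,-12.8] .. [24.8,16.3,2.6]
B = cube([8.5, 8.5, 9.2]) → bbox [0,0,0] .. [8.5,8.5,9.2]
lo = A.lo+B.lo = [11.6+0, 12.5+0, -12.8+0] = [11.600,12.500,-12.800]
hi = A.hi+B.hi = [24.8+8.5, 16.3+8.5, 2.6+9.2] = [33.300,24.800,11.800]
diag = √(21.7²+12.3²+24.6²) = √1227.34 = 35.033

min=[11.600,12.500,-12.800] max=[33.300,24.800,11.800] diag=35.033


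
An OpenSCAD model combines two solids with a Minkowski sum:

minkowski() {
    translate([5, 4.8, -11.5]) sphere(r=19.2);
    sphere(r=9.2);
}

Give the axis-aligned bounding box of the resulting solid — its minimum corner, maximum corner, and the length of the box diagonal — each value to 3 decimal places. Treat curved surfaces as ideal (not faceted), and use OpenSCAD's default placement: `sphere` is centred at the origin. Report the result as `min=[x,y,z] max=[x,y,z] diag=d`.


min=[-23.400,-23.600,-39.900] max=[33.400,33.200,16.900] diag=98.380

A = translate([5, 4.8, -11.5]) sphere(r=19.2) → bbox [-14.2,-14.4,-30.7] .. [24.2,24,7.7]
B = sphere(r=9.2) → bbox [-9.2,-9.2,-9.2] .. [9.2,9.2,9.2]
lo = A.lo+B.lo = [-14.2-9.2, -14.4-9.2, -30.7-9.2] = [-23.400,-23.600,-39.900]
hi = A.hi+B.hi = [24.2+9.2, 24+9.2, 7.7+9.2] = [33.400,33.200,16.900]
diag = √(56.8²+56.8²+56.8²) = √9678.72 = 98.380


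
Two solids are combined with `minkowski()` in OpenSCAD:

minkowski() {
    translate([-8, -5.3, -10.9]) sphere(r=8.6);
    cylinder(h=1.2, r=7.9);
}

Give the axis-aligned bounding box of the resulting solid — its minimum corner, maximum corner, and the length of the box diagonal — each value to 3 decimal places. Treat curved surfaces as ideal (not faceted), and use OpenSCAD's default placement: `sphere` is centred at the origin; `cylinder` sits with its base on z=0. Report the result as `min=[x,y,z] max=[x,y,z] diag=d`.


min=[-24.500,-21.800,-19.500] max=[8.500,11.200,-1.100] diag=50.165

A = translate([-8, -5.3, -10.9]) sphere(r=8.6) → bbox [-16.6,-13.9,-19.5] .. [0.6,3.3,-2.3]
B = cylinder(h=1.2, r=7.9) → bbox [-7.9,-7.9,0] .. [7.9,7.9,1.2]
lo = A.lo+B.lo = [-16.6-7.9, -13.9-7.9, -19.5+0] = [-24.500,-21.800,-19.500]
hi = A.hi+B.hi = [0.6+7.9, 3.3+7.9, -2.3+1.2] = [8.500,11.200,-1.100]
diag = √(33²+33²+18.4²) = √2516.56 = 50.165


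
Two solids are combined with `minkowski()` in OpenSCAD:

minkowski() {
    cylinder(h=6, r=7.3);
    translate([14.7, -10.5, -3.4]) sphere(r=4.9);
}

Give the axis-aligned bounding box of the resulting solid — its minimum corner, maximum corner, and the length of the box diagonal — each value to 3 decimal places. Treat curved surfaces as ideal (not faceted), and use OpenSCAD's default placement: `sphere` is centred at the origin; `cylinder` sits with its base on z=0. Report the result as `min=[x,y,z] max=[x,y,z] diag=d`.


A = translate([14.7, -10.5, -3.4]) sphere(r=4.9) → bbox [9.8,-15.4,-8.3] .. [19.6,-5.6,1.5]
B = cylinder(h=6, r=7.3) → bbox [-7.3,-7.3,0] .. [7.3,7.3,6]
lo = A.lo+B.lo = [9.8-7.3, -15.4-7.3, -8.3+0] = [2.500,-22.700,-8.300]
hi = A.hi+B.hi = [19.6+7.3, -5.6+7.3, 1.5+6] = [26.900,1.700,7.500]
diag = √(24.4²+24.4²+15.8²) = √1440.36 = 37.952

min=[2.500,-22.700,-8.300] max=[26.900,1.700,7.500] diag=37.952


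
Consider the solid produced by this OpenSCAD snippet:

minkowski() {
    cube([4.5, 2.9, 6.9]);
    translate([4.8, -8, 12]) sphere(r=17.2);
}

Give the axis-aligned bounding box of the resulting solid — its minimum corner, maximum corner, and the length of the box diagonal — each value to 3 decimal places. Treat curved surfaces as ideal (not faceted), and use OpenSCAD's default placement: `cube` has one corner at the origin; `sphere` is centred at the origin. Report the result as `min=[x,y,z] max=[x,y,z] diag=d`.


min=[-12.400,-25.200,-5.200] max=[26.500,12.100,36.100] diag=67.898

A = translate([4.8, -8, 12]) sphere(r=17.2) → bbox [-12.4,-25.2,-5.2] .. [22,9.2,29.2]
B = cube([4.5, 2.9, 6.9]) → bbox [0,0,0] .. [4.5,2.9,6.9]
lo = A.lo+B.lo = [-12.4+0, -25.2+0, -5.2+0] = [-12.400,-25.200,-5.200]
hi = A.hi+B.hi = [22+4.5, 9.2+2.9, 29.2+6.9] = [26.500,12.100,36.100]
diag = √(38.9²+37.3²+41.3²) = √4610.19 = 67.898


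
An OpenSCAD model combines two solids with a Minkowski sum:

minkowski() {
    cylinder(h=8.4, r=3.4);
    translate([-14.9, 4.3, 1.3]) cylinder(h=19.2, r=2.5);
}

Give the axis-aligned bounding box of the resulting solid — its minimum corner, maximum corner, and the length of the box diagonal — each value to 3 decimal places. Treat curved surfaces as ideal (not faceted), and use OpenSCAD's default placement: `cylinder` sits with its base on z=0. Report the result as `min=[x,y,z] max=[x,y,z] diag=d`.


min=[-20.800,-1.600,1.300] max=[-9.000,10.200,28.900] diag=32.253

A = translate([-14.9, 4.3, 1.3]) cylinder(h=19.2, r=2.5) → bbox [-17.4,1.8,1.3] .. [-12.4,6.8,20.5]
B = cylinder(h=8.4, r=3.4) → bbox [-3.4,-3.4,0] .. [3.4,3.4,8.4]
lo = A.lo+B.lo = [-17.4-3.4, 1.8-3.4, 1.3+0] = [-20.800,-1.600,1.300]
hi = A.hi+B.hi = [-12.4+3.4, 6.8+3.4, 20.5+8.4] = [-9.000,10.200,28.900]
diag = √(11.8²+11.8²+27.6²) = √1040.24 = 32.253


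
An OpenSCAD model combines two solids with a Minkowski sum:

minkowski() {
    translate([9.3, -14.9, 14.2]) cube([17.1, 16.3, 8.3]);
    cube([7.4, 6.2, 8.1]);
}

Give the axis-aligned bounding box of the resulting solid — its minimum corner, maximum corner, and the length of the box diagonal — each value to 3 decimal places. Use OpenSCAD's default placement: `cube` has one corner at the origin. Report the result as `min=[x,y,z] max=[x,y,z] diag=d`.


min=[9.300,-14.900,14.200] max=[33.800,7.600,30.600] diag=37.087

A = translate([9.3, -14.9, 14.2]) cube([17.1, 16.3, 8.3]) → bbox [9.3,-14.9,14.2] .. [26.4,1.4,22.5]
B = cube([7.4, 6.2, 8.1]) → bbox [0,0,0] .. [7.4,6.2,8.1]
lo = A.lo+B.lo = [9.3+0, -14.9+0, 14.2+0] = [9.300,-14.900,14.200]
hi = A.hi+B.hi = [26.4+7.4, 1.4+6.2, 22.5+8.1] = [33.800,7.600,30.600]
diag = √(24.5²+22.5²+16.4²) = √1375.46 = 37.087


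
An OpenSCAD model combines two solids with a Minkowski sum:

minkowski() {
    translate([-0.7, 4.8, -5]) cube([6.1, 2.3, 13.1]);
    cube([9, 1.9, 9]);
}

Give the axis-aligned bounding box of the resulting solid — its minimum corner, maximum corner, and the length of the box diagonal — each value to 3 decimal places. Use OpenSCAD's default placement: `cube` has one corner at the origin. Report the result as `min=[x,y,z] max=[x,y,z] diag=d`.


min=[-0.700,4.800,-5.000] max=[14.400,9.000,17.100] diag=27.094

A = translate([-0.7, 4.8, -5]) cube([6.1, 2.3, 13.1]) → bbox [-0.7,4.8,-5] .. [5.4,7.1,8.1]
B = cube([9, 1.9, 9]) → bbox [0,0,0] .. [9,1.9,9]
lo = A.lo+B.lo = [-0.7+0, 4.8+0, -5+0] = [-0.700,4.800,-5.000]
hi = A.hi+B.hi = [5.4+9, 7.1+1.9, 8.1+9] = [14.400,9.000,17.100]
diag = √(15.1²+4.2²+22.1²) = √734.06 = 27.094


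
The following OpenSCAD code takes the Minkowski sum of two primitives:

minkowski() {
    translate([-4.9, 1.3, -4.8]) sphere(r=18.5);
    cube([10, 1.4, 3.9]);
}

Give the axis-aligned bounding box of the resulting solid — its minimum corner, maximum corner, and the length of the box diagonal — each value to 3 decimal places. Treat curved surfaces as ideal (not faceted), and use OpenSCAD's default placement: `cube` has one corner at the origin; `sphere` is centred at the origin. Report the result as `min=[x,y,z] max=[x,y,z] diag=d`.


A = translate([-4.9, 1.3, -4.8]) sphere(r=18.5) → bbox [-23.4,-17.2,-23.3] .. [13.6,19.8,13.7]
B = cube([10, 1.4, 3.9]) → bbox [0,0,0] .. [10,1.4,3.9]
lo = A.lo+B.lo = [-23.4+0, -17.2+0, -23.3+0] = [-23.400,-17.200,-23.300]
hi = A.hi+B.hi = [13.6+10, 19.8+1.4, 13.7+3.9] = [23.600,21.200,17.600]
diag = √(47²+38.4²+40.9²) = √5356.37 = 73.187

min=[-23.400,-17.200,-23.300] max=[23.600,21.200,17.600] diag=73.187


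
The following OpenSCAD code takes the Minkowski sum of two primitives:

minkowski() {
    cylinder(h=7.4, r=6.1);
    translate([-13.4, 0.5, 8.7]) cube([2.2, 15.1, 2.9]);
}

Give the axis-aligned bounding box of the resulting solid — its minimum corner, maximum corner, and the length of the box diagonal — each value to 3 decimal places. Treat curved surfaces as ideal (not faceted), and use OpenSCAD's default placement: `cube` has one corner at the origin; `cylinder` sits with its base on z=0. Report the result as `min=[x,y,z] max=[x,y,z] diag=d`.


A = translate([-13.4, 0.5, 8.7]) cube([2.2, 15.1, 2.9]) → bbox [-13.4,0.5,8.7] .. [-11.2,15.6,11.6]
B = cylinder(h=7.4, r=6.1) → bbox [-6.1,-6.1,0] .. [6.1,6.1,7.4]
lo = A.lo+B.lo = [-13.4-6.1, 0.5-6.1, 8.7+0] = [-19.500,-5.600,8.700]
hi = A.hi+B.hi = [-11.2+6.1, 15.6+6.1, 11.6+7.4] = [-5.100,21.700,19.000]
diag = √(14.4²+27.3²+10.3²) = √1058.74 = 32.538

min=[-19.500,-5.600,8.700] max=[-5.100,21.700,19.000] diag=32.538


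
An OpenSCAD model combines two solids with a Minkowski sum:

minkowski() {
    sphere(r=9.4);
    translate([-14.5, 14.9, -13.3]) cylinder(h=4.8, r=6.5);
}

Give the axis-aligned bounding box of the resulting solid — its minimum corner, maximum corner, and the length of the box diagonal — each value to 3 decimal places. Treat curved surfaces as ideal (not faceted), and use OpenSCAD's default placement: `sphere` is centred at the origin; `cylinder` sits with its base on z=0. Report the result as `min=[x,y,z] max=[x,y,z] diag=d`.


min=[-30.400,-1.000,-22.700] max=[1.400,30.800,0.900] diag=50.788

A = translate([-14.5, 14.9, -13.3]) cylinder(h=4.8, r=6.5) → bbox [-21,8.4,-13.3] .. [-8,21.4,-8.5]
B = sphere(r=9.4) → bbox [-9.4,-9.4,-9.4] .. [9.4,9.4,9.4]
lo = A.lo+B.lo = [-21-9.4, 8.4-9.4, -13.3-9.4] = [-30.400,-1.000,-22.700]
hi = A.hi+B.hi = [-8+9.4, 21.4+9.4, -8.5+9.4] = [1.400,30.800,0.900]
diag = √(31.8²+31.8²+23.6²) = √2579.44 = 50.788


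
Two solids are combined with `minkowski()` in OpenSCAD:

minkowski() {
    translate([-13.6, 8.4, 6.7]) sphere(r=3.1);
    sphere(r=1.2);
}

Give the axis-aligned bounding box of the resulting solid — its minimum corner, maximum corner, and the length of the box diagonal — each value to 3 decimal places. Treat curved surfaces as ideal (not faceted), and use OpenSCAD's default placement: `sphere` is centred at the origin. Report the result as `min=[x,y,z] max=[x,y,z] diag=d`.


A = translate([-13.6, 8.4, 6.7]) sphere(r=3.1) → bbox [-16.7,5.3,3.6] .. [-10.5,11.5,9.8]
B = sphere(r=1.2) → bbox [-1.2,-1.2,-1.2] .. [1.2,1.2,1.2]
lo = A.lo+B.lo = [-16.7-1.2, 5.3-1.2, 3.6-1.2] = [-17.900,4.100,2.400]
hi = A.hi+B.hi = [-10.5+1.2, 11.5+1.2, 9.8+1.2] = [-9.300,12.700,11.000]
diag = √(8.6²+8.6²+8.6²) = √221.88 = 14.896

min=[-17.900,4.100,2.400] max=[-9.300,12.700,11.000] diag=14.896


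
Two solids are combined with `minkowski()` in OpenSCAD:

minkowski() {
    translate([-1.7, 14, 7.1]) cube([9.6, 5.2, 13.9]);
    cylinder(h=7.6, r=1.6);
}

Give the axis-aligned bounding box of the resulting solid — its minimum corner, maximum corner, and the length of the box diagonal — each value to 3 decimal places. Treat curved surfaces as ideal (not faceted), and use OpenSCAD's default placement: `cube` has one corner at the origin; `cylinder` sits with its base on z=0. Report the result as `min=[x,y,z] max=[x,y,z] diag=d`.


min=[-3.300,12.400,7.100] max=[9.500,20.800,28.600] diag=26.394

A = translate([-1.7, 14, 7.1]) cube([9.6, 5.2, 13.9]) → bbox [-1.7,14,7.1] .. [7.9,19.2,21]
B = cylinder(h=7.6, r=1.6) → bbox [-1.6,-1.6,0] .. [1.6,1.6,7.6]
lo = A.lo+B.lo = [-1.7-1.6, 14-1.6, 7.1+0] = [-3.300,12.400,7.100]
hi = A.hi+B.hi = [7.9+1.6, 19.2+1.6, 21+7.6] = [9.500,20.800,28.600]
diag = √(12.8²+8.4²+21.5²) = √696.65 = 26.394


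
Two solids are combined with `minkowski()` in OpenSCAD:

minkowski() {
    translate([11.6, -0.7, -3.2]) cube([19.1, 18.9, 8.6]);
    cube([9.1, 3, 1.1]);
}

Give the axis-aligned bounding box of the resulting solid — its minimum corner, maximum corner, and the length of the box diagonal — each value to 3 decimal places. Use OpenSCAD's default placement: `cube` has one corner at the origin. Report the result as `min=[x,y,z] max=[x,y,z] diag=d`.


min=[11.600,-0.700,-3.200] max=[39.800,21.200,6.500] diag=36.999

A = translate([11.6, -0.7, -3.2]) cube([19.1, 18.9, 8.6]) → bbox [11.6,-0.7,-3.2] .. [30.7,18.2,5.4]
B = cube([9.1, 3, 1.1]) → bbox [0,0,0] .. [9.1,3,1.1]
lo = A.lo+B.lo = [11.6+0, -0.7+0, -3.2+0] = [11.600,-0.700,-3.200]
hi = A.hi+B.hi = [30.7+9.1, 18.2+3, 5.4+1.1] = [39.800,21.200,6.500]
diag = √(28.2²+21.9²+9.7²) = √1368.94 = 36.999


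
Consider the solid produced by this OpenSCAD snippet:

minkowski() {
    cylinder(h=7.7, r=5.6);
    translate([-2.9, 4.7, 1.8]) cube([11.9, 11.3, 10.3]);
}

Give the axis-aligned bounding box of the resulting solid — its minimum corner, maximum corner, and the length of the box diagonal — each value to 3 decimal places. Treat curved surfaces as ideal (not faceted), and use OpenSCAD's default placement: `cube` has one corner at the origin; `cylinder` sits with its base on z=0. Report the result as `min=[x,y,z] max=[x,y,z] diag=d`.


min=[-8.500,-0.900,1.800] max=[14.600,21.600,19.800] diag=36.930

A = translate([-2.9, 4.7, 1.8]) cube([11.9, 11.3, 10.3]) → bbox [-2.9,4.7,1.8] .. [9,16,12.1]
B = cylinder(h=7.7, r=5.6) → bbox [-5.6,-5.6,0] .. [5.6,5.6,7.7]
lo = A.lo+B.lo = [-2.9-5.6, 4.7-5.6, 1.8+0] = [-8.500,-0.900,1.800]
hi = A.hi+B.hi = [9+5.6, 16+5.6, 12.1+7.7] = [14.600,21.600,19.800]
diag = √(23.1²+22.5²+18²) = √1363.86 = 36.930


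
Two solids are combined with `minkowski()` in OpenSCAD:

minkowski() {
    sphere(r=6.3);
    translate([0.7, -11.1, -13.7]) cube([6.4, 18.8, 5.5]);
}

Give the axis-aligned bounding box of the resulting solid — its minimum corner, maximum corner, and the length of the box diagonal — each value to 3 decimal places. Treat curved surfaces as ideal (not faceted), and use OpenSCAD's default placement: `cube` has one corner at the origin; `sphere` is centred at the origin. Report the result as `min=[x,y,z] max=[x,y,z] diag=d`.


min=[-5.600,-17.400,-20.000] max=[13.400,14.000,-1.900] diag=40.922

A = translate([0.7, -11.1, -13.7]) cube([6.4, 18.8, 5.5]) → bbox [0.7,-11.1,-13.7] .. [7.1,7.7,-8.2]
B = sphere(r=6.3) → bbox [-6.3,-6.3,-6.3] .. [6.3,6.3,6.3]
lo = A.lo+B.lo = [0.7-6.3, -11.1-6.3, -13.7-6.3] = [-5.600,-17.400,-20.000]
hi = A.hi+B.hi = [7.1+6.3, 7.7+6.3, -8.2+6.3] = [13.400,14.000,-1.900]
diag = √(19²+31.4²+18.1²) = √1674.57 = 40.922


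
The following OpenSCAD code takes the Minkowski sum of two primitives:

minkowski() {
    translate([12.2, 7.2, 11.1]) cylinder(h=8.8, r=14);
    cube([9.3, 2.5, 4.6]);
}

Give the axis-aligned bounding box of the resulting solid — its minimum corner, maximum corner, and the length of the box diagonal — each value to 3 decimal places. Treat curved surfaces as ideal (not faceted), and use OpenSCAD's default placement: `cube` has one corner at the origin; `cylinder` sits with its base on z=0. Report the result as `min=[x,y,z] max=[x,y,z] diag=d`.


A = translate([12.2, 7.2, 11.1]) cylinder(h=8.8, r=14) → bbox [-1.8,-6.8,11.1] .. [26.2,21.2,19.9]
B = cube([9.3, 2.5, 4.6]) → bbox [0,0,0] .. [9.3,2.5,4.6]
lo = A.lo+B.lo = [-1.8+0, -6.8+0, 11.1+0] = [-1.800,-6.800,11.100]
hi = A.hi+B.hi = [26.2+9.3, 21.2+2.5, 19.9+4.6] = [35.500,23.700,24.500]
diag = √(37.3²+30.5²+13.4²) = √2501.1 = 50.011

min=[-1.800,-6.800,11.100] max=[35.500,23.700,24.500] diag=50.011


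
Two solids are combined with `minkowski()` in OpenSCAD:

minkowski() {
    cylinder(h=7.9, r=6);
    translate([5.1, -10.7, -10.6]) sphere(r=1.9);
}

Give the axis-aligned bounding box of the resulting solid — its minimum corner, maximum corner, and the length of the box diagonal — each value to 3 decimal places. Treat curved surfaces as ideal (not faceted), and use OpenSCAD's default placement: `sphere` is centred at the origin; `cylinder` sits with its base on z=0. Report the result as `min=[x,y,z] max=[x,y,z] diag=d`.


min=[-2.800,-18.600,-12.500] max=[13.000,-2.800,-0.800] diag=25.222

A = translate([5.1, -10.7, -10.6]) sphere(r=1.9) → bbox [3.2,-12.6,-12.5] .. [7,-8.8,-8.7]
B = cylinder(h=7.9, r=6) → bbox [-6,-6,0] .. [6,6,7.9]
lo = A.lo+B.lo = [3.2-6, -12.6-6, -12.5+0] = [-2.800,-18.600,-12.500]
hi = A.hi+B.hi = [7+6, -8.8+6, -8.7+7.9] = [13.000,-2.800,-0.800]
diag = √(15.8²+15.8²+11.7²) = √636.17 = 25.222


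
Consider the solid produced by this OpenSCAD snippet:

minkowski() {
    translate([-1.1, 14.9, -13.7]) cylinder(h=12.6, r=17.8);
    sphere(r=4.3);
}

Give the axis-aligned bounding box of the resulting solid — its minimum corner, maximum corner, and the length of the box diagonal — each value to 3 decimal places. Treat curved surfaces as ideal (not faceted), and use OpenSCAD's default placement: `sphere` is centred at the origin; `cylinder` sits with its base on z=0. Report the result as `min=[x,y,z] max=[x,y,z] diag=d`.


min=[-23.200,-7.200,-18.000] max=[21.000,37.000,3.200] diag=66.005

A = translate([-1.1, 14.9, -13.7]) cylinder(h=12.6, r=17.8) → bbox [-18.9,-2.9,-13.7] .. [16.7,32.7,-1.1]
B = sphere(r=4.3) → bbox [-4.3,-4.3,-4.3] .. [4.3,4.3,4.3]
lo = A.lo+B.lo = [-18.9-4.3, -2.9-4.3, -13.7-4.3] = [-23.200,-7.200,-18.000]
hi = A.hi+B.hi = [16.7+4.3, 32.7+4.3, -1.1+4.3] = [21.000,37.000,3.200]
diag = √(44.2²+44.2²+21.2²) = √4356.72 = 66.005


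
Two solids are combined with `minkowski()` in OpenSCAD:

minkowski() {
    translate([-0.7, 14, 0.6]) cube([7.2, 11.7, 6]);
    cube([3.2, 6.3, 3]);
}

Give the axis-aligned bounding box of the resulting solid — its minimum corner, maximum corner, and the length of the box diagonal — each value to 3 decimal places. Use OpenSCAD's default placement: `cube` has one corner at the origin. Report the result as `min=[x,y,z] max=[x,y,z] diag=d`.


A = translate([-0.7, 14, 0.6]) cube([7.2, 11.7, 6]) → bbox [-0.7,14,0.6] .. [6.5,25.7,6.6]
B = cube([3.2, 6.3, 3]) → bbox [0,0,0] .. [3.2,6.3,3]
lo = A.lo+B.lo = [-0.7+0, 14+0, 0.6+0] = [-0.700,14.000,0.600]
hi = A.hi+B.hi = [6.5+3.2, 25.7+6.3, 6.6+3] = [9.700,32.000,9.600]
diag = √(10.4²+18²+9²) = √513.16 = 22.653

min=[-0.700,14.000,0.600] max=[9.700,32.000,9.600] diag=22.653


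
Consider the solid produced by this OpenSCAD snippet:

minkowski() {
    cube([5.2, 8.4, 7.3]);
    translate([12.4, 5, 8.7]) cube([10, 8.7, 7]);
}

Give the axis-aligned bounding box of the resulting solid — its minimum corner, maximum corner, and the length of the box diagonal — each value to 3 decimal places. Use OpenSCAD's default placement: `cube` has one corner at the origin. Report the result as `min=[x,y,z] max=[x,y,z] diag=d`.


min=[12.400,5.000,8.700] max=[27.600,22.100,23.000] diag=26.980

A = translate([12.4, 5, 8.7]) cube([10, 8.7, 7]) → bbox [12.4,5,8.7] .. [22.4,13.7,15.7]
B = cube([5.2, 8.4, 7.3]) → bbox [0,0,0] .. [5.2,8.4,7.3]
lo = A.lo+B.lo = [12.4+0, 5+0, 8.7+0] = [12.400,5.000,8.700]
hi = A.hi+B.hi = [22.4+5.2, 13.7+8.4, 15.7+7.3] = [27.600,22.100,23.000]
diag = √(15.2²+17.1²+14.3²) = √727.94 = 26.980


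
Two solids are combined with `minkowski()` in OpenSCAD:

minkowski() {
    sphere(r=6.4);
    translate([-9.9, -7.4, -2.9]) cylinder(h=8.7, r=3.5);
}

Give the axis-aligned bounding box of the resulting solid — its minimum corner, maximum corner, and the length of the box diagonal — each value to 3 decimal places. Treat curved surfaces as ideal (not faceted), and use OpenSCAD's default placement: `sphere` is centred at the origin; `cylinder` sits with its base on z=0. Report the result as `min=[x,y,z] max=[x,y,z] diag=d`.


A = translate([-9.9, -7.4, -2.9]) cylinder(h=8.7, r=3.5) → bbox [-13.4,-10.9,-2.9] .. [-6.4,-3.9,5.8]
B = sphere(r=6.4) → bbox [-6.4,-6.4,-6.4] .. [6.4,6.4,6.4]
lo = A.lo+B.lo = [-13.4-6.4, -10.9-6.4, -2.9-6.4] = [-19.800,-17.300,-9.300]
hi = A.hi+B.hi = [-6.4+6.4, -3.9+6.4, 5.8+6.4] = [0.000,2.500,12.200]
diag = √(19.8²+19.8²+21.5²) = √1246.33 = 35.303

min=[-19.800,-17.300,-9.300] max=[0.000,2.500,12.200] diag=35.303


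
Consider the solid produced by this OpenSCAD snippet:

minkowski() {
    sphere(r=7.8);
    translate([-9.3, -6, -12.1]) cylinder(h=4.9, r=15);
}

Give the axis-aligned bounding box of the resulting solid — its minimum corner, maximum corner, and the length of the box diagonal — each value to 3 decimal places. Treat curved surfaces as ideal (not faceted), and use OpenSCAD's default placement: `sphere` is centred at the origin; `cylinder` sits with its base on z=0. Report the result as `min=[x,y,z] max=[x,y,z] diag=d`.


A = translate([-9.3, -6, -12.1]) cylinder(h=4.9, r=15) → bbox [-24.3,-21,-12.1] .. [5.7,9,-7.2]
B = sphere(r=7.8) → bbox [-7.8,-7.8,-7.8] .. [7.8,7.8,7.8]
lo = A.lo+B.lo = [-24.3-7.8, -21-7.8, -12.1-7.8] = [-32.100,-28.800,-19.900]
hi = A.hi+B.hi = [5.7+7.8, 9+7.8, -7.2+7.8] = [13.500,16.800,0.600]
diag = √(45.6²+45.6²+20.5²) = √4578.97 = 67.668

min=[-32.100,-28.800,-19.900] max=[13.500,16.800,0.600] diag=67.668


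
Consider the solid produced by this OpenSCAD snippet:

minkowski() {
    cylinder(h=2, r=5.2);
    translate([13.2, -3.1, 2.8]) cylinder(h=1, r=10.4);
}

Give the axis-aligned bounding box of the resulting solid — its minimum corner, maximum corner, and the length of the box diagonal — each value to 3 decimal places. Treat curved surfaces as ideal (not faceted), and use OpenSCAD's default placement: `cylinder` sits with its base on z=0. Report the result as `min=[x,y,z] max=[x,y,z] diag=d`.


min=[-2.400,-18.700,2.800] max=[28.800,12.500,5.800] diag=44.225

A = translate([13.2, -3.1, 2.8]) cylinder(h=1, r=10.4) → bbox [2.8,-13.5,2.8] .. [23.6,7.3,3.8]
B = cylinder(h=2, r=5.2) → bbox [-5.2,-5.2,0] .. [5.2,5.2,2]
lo = A.lo+B.lo = [2.8-5.2, -13.5-5.2, 2.8+0] = [-2.400,-18.700,2.800]
hi = A.hi+B.hi = [23.6+5.2, 7.3+5.2, 3.8+2] = [28.800,12.500,5.800]
diag = √(31.2²+31.2²+3²) = √1955.88 = 44.225


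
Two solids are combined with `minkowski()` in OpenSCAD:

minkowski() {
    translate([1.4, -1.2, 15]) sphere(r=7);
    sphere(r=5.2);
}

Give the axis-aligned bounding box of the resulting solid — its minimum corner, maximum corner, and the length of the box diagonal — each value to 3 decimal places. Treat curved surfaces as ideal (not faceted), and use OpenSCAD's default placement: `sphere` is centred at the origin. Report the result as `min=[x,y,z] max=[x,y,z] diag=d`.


A = translate([1.4, -1.2, 15]) sphere(r=7) → bbox [-5.6,-8.2,8] .. [8.4,5.8,22]
B = sphere(r=5.2) → bbox [-5.2,-5.2,-5.2] .. [5.2,5.2,5.2]
lo = A.lo+B.lo = [-5.6-5.2, -8.2-5.2, 8-5.2] = [-10.800,-13.400,2.800]
hi = A.hi+B.hi = [8.4+5.2, 5.8+5.2, 22+5.2] = [13.600,11.000,27.200]
diag = √(24.4²+24.4²+24.4²) = √1786.08 = 42.262

min=[-10.800,-13.400,2.800] max=[13.600,11.000,27.200] diag=42.262


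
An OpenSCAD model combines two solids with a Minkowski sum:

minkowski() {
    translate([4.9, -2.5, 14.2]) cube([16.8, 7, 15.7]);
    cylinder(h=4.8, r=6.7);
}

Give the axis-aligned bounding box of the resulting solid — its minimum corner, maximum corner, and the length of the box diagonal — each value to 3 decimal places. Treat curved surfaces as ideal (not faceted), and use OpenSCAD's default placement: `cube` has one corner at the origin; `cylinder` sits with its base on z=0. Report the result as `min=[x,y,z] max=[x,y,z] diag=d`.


A = translate([4.9, -2.5, 14.2]) cube([16.8, 7, 15.7]) → bbox [4.9,-2.5,14.2] .. [21.7,4.5,29.9]
B = cylinder(h=4.8, r=6.7) → bbox [-6.7,-6.7,0] .. [6.7,6.7,4.8]
lo = A.lo+B.lo = [4.9-6.7, -2.5-6.7, 14.2+0] = [-1.800,-9.200,14.200]
hi = A.hi+B.hi = [21.7+6.7, 4.5+6.7, 29.9+4.8] = [28.400,11.200,34.700]
diag = √(30.2²+20.4²+20.5²) = √1748.45 = 41.814

min=[-1.800,-9.200,14.200] max=[28.400,11.200,34.700] diag=41.814


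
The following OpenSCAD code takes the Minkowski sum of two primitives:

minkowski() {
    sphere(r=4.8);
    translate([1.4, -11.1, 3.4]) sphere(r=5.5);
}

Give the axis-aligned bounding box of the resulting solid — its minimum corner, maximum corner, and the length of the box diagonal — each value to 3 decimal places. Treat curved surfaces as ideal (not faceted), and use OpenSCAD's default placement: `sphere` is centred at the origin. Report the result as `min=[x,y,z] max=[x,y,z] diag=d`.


A = translate([1.4, -11.1, 3.4]) sphere(r=5.5) → bbox [-4.1,-16.6,-2.1] .. [6.9,-5.6,8.9]
B = sphere(r=4.8) → bbox [-4.8,-4.8,-4.8] .. [4.8,4.8,4.8]
lo = A.lo+B.lo = [-4.1-4.8, -16.6-4.8, -2.1-4.8] = [-8.900,-21.400,-6.900]
hi = A.hi+B.hi = [6.9+4.8, -5.6+4.8, 8.9+4.8] = [11.700,-0.800,13.700]
diag = √(20.6²+20.6²+20.6²) = √1273.08 = 35.680

min=[-8.900,-21.400,-6.900] max=[11.700,-0.800,13.700] diag=35.680


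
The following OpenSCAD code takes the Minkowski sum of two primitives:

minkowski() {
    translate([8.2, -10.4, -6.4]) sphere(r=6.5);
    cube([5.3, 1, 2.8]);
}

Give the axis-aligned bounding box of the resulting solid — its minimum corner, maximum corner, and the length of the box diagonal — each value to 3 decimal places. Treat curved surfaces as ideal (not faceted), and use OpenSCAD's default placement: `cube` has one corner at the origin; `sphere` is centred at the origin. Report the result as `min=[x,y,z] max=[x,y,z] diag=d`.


min=[1.700,-16.900,-12.900] max=[20.000,-2.900,2.900] diag=27.938

A = translate([8.2, -10.4, -6.4]) sphere(r=6.5) → bbox [1.7,-16.9,-12.9] .. [14.7,-3.9,0.1]
B = cube([5.3, 1, 2.8]) → bbox [0,0,0] .. [5.3,1,2.8]
lo = A.lo+B.lo = [1.7+0, -16.9+0, -12.9+0] = [1.700,-16.900,-12.900]
hi = A.hi+B.hi = [14.7+5.3, -3.9+1, 0.1+2.8] = [20.000,-2.900,2.900]
diag = √(18.3²+14²+15.8²) = √780.53 = 27.938


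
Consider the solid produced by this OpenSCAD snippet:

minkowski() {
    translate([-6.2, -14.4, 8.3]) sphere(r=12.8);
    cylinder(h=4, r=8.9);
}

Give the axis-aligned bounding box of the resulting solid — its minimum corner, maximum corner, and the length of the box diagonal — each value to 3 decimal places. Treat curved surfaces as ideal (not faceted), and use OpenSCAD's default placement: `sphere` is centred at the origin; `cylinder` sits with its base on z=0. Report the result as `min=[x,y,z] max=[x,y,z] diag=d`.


min=[-27.900,-36.100,-4.500] max=[15.500,7.300,25.100] diag=68.142

A = translate([-6.2, -14.4, 8.3]) sphere(r=12.8) → bbox [-19,-27.2,-4.5] .. [6.6,-1.6,21.1]
B = cylinder(h=4, r=8.9) → bbox [-8.9,-8.9,0] .. [8.9,8.9,4]
lo = A.lo+B.lo = [-19-8.9, -27.2-8.9, -4.5+0] = [-27.900,-36.100,-4.500]
hi = A.hi+B.hi = [6.6+8.9, -1.6+8.9, 21.1+4] = [15.500,7.300,25.100]
diag = √(43.4²+43.4²+29.6²) = √4643.28 = 68.142


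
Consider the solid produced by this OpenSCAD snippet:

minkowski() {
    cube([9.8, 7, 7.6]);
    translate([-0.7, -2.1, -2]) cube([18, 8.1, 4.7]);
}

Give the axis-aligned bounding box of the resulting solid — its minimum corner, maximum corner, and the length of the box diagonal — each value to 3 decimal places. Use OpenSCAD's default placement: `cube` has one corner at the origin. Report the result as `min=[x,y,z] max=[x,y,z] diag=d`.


min=[-0.700,-2.100,-2.000] max=[27.100,13.000,10.300] diag=33.943

A = translate([-0.7, -2.1, -2]) cube([18, 8.1, 4.7]) → bbox [-0.7,-2.1,-2] .. [17.3,6,2.7]
B = cube([9.8, 7, 7.6]) → bbox [0,0,0] .. [9.8,7,7.6]
lo = A.lo+B.lo = [-0.7+0, -2.1+0, -2+0] = [-0.700,-2.100,-2.000]
hi = A.hi+B.hi = [17.3+9.8, 6+7, 2.7+7.6] = [27.100,13.000,10.300]
diag = √(27.8²+15.1²+12.3²) = √1152.14 = 33.943


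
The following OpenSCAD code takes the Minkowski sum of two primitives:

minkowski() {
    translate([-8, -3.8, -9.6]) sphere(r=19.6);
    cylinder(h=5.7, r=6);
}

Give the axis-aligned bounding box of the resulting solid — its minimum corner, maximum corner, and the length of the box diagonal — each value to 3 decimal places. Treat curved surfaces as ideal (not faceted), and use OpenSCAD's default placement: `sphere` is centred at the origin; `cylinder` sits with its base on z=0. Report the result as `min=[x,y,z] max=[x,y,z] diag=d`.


A = translate([-8, -3.8, -9.6]) sphere(r=19.6) → bbox [-27.6,-23.4,-29.2] .. [11.6,15.8,10]
B = cylinder(h=5.7, r=6) → bbox [-6,-6,0] .. [6,6,5.7]
lo = A.lo+B.lo = [-27.6-6, -23.4-6, -29.2+0] = [-33.600,-29.400,-29.200]
hi = A.hi+B.hi = [11.6+6, 15.8+6, 10+5.7] = [17.600,21.800,15.700]
diag = √(51.2²+51.2²+44.9²) = √7258.89 = 85.199

min=[-33.600,-29.400,-29.200] max=[17.600,21.800,15.700] diag=85.199


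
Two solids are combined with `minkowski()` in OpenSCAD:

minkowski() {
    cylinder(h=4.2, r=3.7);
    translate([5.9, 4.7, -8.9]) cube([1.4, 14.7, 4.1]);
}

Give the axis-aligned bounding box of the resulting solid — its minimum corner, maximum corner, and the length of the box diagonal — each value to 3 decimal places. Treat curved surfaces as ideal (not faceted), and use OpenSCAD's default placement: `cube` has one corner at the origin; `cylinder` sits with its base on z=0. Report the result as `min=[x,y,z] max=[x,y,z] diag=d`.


min=[2.200,1.000,-8.900] max=[11.000,23.100,-0.600] diag=25.194

A = translate([5.9, 4.7, -8.9]) cube([1.4, 14.7, 4.1]) → bbox [5.9,4.7,-8.9] .. [7.3,19.4,-4.8]
B = cylinder(h=4.2, r=3.7) → bbox [-3.7,-3.7,0] .. [3.7,3.7,4.2]
lo = A.lo+B.lo = [5.9-3.7, 4.7-3.7, -8.9+0] = [2.200,1.000,-8.900]
hi = A.hi+B.hi = [7.3+3.7, 19.4+3.7, -4.8+4.2] = [11.000,23.100,-0.600]
diag = √(8.8²+22.1²+8.3²) = √634.74 = 25.194
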